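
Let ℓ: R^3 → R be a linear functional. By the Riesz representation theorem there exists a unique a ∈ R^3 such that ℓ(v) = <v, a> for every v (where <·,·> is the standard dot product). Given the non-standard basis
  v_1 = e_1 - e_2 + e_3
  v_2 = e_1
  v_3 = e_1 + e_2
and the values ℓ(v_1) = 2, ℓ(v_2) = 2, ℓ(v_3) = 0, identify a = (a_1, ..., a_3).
a = (2, -2, -2)

Write a = (a_1, ..., a_3) in the standard basis. For each basis vector v_i, ℓ(v_i) = <v_i, a> is a linear equation in the a_j's. Collect the n equations into a matrix system V a = ℓ, where row i of V is v_i (expressed in the standard basis). Since V is invertible (lower-triangular with 1s on the diagonal, up to permutation), solve by back-substitution:
  V =
[[1, -1, 1],
 [1, 0, 0],
 [1, 1, 0]]
  V a = (2, 2, 0)
Solving gives a = (2, -2, -2).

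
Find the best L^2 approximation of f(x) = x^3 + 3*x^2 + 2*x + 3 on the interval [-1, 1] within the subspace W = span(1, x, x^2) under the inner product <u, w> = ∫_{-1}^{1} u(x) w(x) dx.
g(x) = 3*x^2 + 13*x/5 + 3

The best approximation g ∈ W is the orthogonal projection of f onto W. Writing g = a_0 + a_1 x + a_2 x^2, the coefficients solve the normal equations G · a = b where
  G_{ij} = <φ_i, φ_j> and b_i = <f, φ_i>, with φ_0 = 1, φ_1 = x, φ_2 = x^2.
G =
  [2, 0, 2/3]
  [0, 2/3, 0]
  [2/3, 0, 2/5],
b = (8, 26/15, 16/5).
Solving gives a_0 = 3, a_1 = 13/5, a_2 = 3, so
  g(x) = 3*x^2 + 13*x/5 + 3.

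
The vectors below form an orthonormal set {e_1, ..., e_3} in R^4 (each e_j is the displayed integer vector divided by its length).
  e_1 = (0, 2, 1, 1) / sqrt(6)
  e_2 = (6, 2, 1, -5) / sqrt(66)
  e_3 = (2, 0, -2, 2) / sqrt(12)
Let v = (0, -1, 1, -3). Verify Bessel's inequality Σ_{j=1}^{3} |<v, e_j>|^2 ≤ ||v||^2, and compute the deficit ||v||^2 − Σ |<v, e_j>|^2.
Σ |<v, e_j>|^2 = 362/33; ||v||^2 = 11; deficit = 1/33

Write each e_j = u_j / sqrt(<u_j, u_j>) where u_j is the displayed integer vector. Then <v, e_j> = <v, u_j> / sqrt(<u_j, u_j>), so |<v, e_j>|^2 = <v, u_j>^2 / <u_j, u_j>.
Coefficients: <v, e_1> = -4/sqrt(6), <v, e_2> = 14/sqrt(66), <v, e_3> = -8/sqrt(12).
Square and sum: Σ |<v, e_j>|^2 = 362/33.
Compute ||v||^2 = v·v = 11.
Deficit = 11 − 362/33 = 1/33 ≥ 0, confirming Bessel's inequality. (The deficit equals ||v − Σ <v,e_j> e_j||^2, the squared distance from v to span{e_j}.)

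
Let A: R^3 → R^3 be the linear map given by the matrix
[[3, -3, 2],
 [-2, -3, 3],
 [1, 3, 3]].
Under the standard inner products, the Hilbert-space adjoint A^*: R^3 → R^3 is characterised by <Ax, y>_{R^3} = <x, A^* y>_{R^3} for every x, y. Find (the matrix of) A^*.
A^* = A^T =
[[3, -2, 1],
 [-3, -3, 3],
 [2, 3, 3]]

For real matrices with standard dot products, the defining identity <Ax, y> = <x, A^* y> gives (Ax)^T y = x^T (A^*) y, i.e. x^T A^T y = x^T (A^*) y. Since this holds for all x, y, we must have A^* = A^T. Therefore
A^* =
[[3, -2, 1],
 [-3, -3, 3],
 [2, 3, 3]].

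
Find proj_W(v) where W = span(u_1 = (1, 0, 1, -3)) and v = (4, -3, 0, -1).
proj_W(v) = (7/11, 0, 7/11, -21/11)

Set up U = [u_1 | ... | u_1] ∈ R^(4×1). The projector onto W = col(U) is P = U (U^T U)^(-1) U^T.
Compute U^T U =
  [11],
and U^T v = (7).
Solve U^T U · c = U^T v for the coefficients: c = (7/11). The projection is proj_W(v) = U c.
Check: (v - proj_W(v)) · u_1 = 0  (should be 0).
Result: proj_W(v) = (7/11, 0, 7/11, -21/11).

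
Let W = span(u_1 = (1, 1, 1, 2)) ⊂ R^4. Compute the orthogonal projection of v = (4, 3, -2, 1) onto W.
proj_W(v) = (1, 1, 1, 2)

Set up U = [u_1 | ... | u_1] ∈ R^(4×1). The projector onto W = col(U) is P = U (U^T U)^(-1) U^T.
Compute U^T U =
  [7],
and U^T v = (7).
Solve U^T U · c = U^T v for the coefficients: c = (1). The projection is proj_W(v) = U c.
Check: (v - proj_W(v)) · u_1 = 0  (should be 0).
Result: proj_W(v) = (1, 1, 1, 2).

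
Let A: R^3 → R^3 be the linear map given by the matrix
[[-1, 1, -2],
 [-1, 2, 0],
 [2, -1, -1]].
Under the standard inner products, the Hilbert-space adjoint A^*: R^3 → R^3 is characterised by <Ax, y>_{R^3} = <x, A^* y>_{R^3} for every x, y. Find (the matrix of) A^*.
A^* = A^T =
[[-1, -1, 2],
 [1, 2, -1],
 [-2, 0, -1]]

For real matrices with standard dot products, the defining identity <Ax, y> = <x, A^* y> gives (Ax)^T y = x^T (A^*) y, i.e. x^T A^T y = x^T (A^*) y. Since this holds for all x, y, we must have A^* = A^T. Therefore
A^* =
[[-1, -1, 2],
 [1, 2, -1],
 [-2, 0, -1]].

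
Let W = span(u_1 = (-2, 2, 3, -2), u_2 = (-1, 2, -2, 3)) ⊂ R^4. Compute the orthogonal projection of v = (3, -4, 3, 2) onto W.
proj_W(v) = (13/6, -3, -1/3, -7/6)

Set up U = [u_1 | ... | u_2] ∈ R^(4×2). The projector onto W = col(U) is P = U (U^T U)^(-1) U^T.
Compute U^T U =
  [21, -6]
  [-6, 18],
and U^T v = (-9, -11).
Solve U^T U · c = U^T v for the coefficients: c = (-2/3, -5/6). The projection is proj_W(v) = U c.
Check: (v - proj_W(v)) · u_1 = 0  (should be 0).
Check: (v - proj_W(v)) · u_2 = 0  (should be 0).
Result: proj_W(v) = (13/6, -3, -1/3, -7/6).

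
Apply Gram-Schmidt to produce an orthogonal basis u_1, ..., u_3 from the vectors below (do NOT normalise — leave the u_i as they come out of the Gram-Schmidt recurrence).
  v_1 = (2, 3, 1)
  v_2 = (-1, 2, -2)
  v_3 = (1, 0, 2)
Orthogonal basis:
  u_1 = (2, 3, 1)
  u_2 = (-9/7, 11/7, -15/7)
  u_3 = (-24/61, 9/61, 21/61)

Apply the Gram-Schmidt recurrence
  u_1 = v_1
  u_i = v_i − Σ_{j<i} ((v_i · u_j) / (u_j · u_j)) · u_j.

Step by step this gives:
  u_1 = (2, 3, 1)
  u_2 = (-9/7, 11/7, -15/7)
  u_3 = (-24/61, 9/61, 21/61)

Orthogonality check:
  u_2 · u_1 = 0 (should be 0)
  u_3 · u_1 = 0 (should be 0)
  u_3 · u_2 = 0 (should be 0)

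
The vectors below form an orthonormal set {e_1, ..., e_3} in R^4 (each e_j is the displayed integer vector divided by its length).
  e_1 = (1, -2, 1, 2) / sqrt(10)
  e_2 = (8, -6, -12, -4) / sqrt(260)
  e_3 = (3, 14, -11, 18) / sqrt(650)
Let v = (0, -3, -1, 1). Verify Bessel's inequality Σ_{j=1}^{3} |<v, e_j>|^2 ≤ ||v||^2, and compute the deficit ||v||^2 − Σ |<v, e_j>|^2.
Σ |<v, e_j>|^2 = 194/25; ||v||^2 = 11; deficit = 81/25

Write each e_j = u_j / sqrt(<u_j, u_j>) where u_j is the displayed integer vector. Then <v, e_j> = <v, u_j> / sqrt(<u_j, u_j>), so |<v, e_j>|^2 = <v, u_j>^2 / <u_j, u_j>.
Coefficients: <v, e_1> = 7/sqrt(10), <v, e_2> = 26/sqrt(260), <v, e_3> = -13/sqrt(650).
Square and sum: Σ |<v, e_j>|^2 = 194/25.
Compute ||v||^2 = v·v = 11.
Deficit = 11 − 194/25 = 81/25 ≥ 0, confirming Bessel's inequality. (The deficit equals ||v − Σ <v,e_j> e_j||^2, the squared distance from v to span{e_j}.)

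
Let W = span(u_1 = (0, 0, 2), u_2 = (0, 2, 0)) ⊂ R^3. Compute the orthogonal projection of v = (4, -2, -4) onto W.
proj_W(v) = (0, -2, -4)

Set up U = [u_1 | ... | u_2] ∈ R^(3×2). The projector onto W = col(U) is P = U (U^T U)^(-1) U^T.
Compute U^T U =
  [4, 0]
  [0, 4],
and U^T v = (-8, -4).
Solve U^T U · c = U^T v for the coefficients: c = (-2, -1). The projection is proj_W(v) = U c.
Check: (v - proj_W(v)) · u_1 = 0  (should be 0).
Check: (v - proj_W(v)) · u_2 = 0  (should be 0).
Result: proj_W(v) = (0, -2, -4).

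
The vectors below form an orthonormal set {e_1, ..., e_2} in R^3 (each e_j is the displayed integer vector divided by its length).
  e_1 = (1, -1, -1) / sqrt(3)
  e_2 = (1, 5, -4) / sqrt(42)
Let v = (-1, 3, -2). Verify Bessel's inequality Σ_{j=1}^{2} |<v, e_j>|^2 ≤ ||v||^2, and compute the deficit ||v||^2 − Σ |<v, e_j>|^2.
Σ |<v, e_j>|^2 = 90/7; ||v||^2 = 14; deficit = 8/7

Write each e_j = u_j / sqrt(<u_j, u_j>) where u_j is the displayed integer vector. Then <v, e_j> = <v, u_j> / sqrt(<u_j, u_j>), so |<v, e_j>|^2 = <v, u_j>^2 / <u_j, u_j>.
Coefficients: <v, e_1> = -2/sqrt(3), <v, e_2> = 22/sqrt(42).
Square and sum: Σ |<v, e_j>|^2 = 90/7.
Compute ||v||^2 = v·v = 14.
Deficit = 14 − 90/7 = 8/7 ≥ 0, confirming Bessel's inequality. (The deficit equals ||v − Σ <v,e_j> e_j||^2, the squared distance from v to span{e_j}.)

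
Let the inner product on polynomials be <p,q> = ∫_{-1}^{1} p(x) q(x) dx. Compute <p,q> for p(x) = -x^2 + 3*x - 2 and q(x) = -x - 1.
<p,q> = 8/3

Expand the product: p(x)·q(x) = x^3 - 2*x^2 - x + 2.
∫_{-1}^{1} of each monomial x^k gives [2/(k+1) if k even, 0 if k odd]. Integrating term-by-term (or equivalently evaluating the antiderivative F(x) = x^4/4 - 2*x^3/3 - x^2/2 + 2*x at the endpoints):
  F(1) − F(−1) = 13/12 − (-19/12) = 8/3.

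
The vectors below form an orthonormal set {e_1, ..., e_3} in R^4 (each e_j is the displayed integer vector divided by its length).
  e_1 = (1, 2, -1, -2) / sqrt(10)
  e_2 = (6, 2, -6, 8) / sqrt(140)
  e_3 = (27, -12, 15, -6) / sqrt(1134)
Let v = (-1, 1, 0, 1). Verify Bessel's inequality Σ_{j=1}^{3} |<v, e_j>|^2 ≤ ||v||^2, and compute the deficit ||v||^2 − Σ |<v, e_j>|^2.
Σ |<v, e_j>|^2 = 2; ||v||^2 = 3; deficit = 1

Write each e_j = u_j / sqrt(<u_j, u_j>) where u_j is the displayed integer vector. Then <v, e_j> = <v, u_j> / sqrt(<u_j, u_j>), so |<v, e_j>|^2 = <v, u_j>^2 / <u_j, u_j>.
Coefficients: <v, e_1> = -1/sqrt(10), <v, e_2> = 4/sqrt(140), <v, e_3> = -45/sqrt(1134).
Square and sum: Σ |<v, e_j>|^2 = 2.
Compute ||v||^2 = v·v = 3.
Deficit = 3 − 2 = 1 ≥ 0, confirming Bessel's inequality. (The deficit equals ||v − Σ <v,e_j> e_j||^2, the squared distance from v to span{e_j}.)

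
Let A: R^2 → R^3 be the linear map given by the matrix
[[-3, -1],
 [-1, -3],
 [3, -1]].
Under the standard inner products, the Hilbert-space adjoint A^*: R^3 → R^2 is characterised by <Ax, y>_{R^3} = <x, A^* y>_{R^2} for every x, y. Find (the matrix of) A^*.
A^* = A^T =
[[-3, -1, 3],
 [-1, -3, -1]]

For real matrices with standard dot products, the defining identity <Ax, y> = <x, A^* y> gives (Ax)^T y = x^T (A^*) y, i.e. x^T A^T y = x^T (A^*) y. Since this holds for all x, y, we must have A^* = A^T. Therefore
A^* =
[[-3, -1, 3],
 [-1, -3, -1]].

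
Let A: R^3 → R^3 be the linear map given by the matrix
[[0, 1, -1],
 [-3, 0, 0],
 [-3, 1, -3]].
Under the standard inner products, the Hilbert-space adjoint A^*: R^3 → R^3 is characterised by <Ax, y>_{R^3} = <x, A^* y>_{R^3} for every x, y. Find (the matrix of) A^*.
A^* = A^T =
[[0, -3, -3],
 [1, 0, 1],
 [-1, 0, -3]]

For real matrices with standard dot products, the defining identity <Ax, y> = <x, A^* y> gives (Ax)^T y = x^T (A^*) y, i.e. x^T A^T y = x^T (A^*) y. Since this holds for all x, y, we must have A^* = A^T. Therefore
A^* =
[[0, -3, -3],
 [1, 0, 1],
 [-1, 0, -3]].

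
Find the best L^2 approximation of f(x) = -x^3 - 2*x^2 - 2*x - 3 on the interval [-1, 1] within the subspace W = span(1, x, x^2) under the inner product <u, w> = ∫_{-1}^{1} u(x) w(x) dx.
g(x) = -2*x^2 - 13*x/5 - 3

The best approximation g ∈ W is the orthogonal projection of f onto W. Writing g = a_0 + a_1 x + a_2 x^2, the coefficients solve the normal equations G · a = b where
  G_{ij} = <φ_i, φ_j> and b_i = <f, φ_i>, with φ_0 = 1, φ_1 = x, φ_2 = x^2.
G =
  [2, 0, 2/3]
  [0, 2/3, 0]
  [2/3, 0, 2/5],
b = (-22/3, -26/15, -14/5).
Solving gives a_0 = -3, a_1 = -13/5, a_2 = -2, so
  g(x) = -2*x^2 - 13*x/5 - 3.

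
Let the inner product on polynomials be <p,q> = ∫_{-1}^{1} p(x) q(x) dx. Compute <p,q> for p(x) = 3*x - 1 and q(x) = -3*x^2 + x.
<p,q> = 4

Expand the product: p(x)·q(x) = -9*x^3 + 6*x^2 - x.
∫_{-1}^{1} of each monomial x^k gives [2/(k+1) if k even, 0 if k odd]. Integrating term-by-term (or equivalently evaluating the antiderivative F(x) = -9*x^4/4 + 2*x^3 - x^2/2 at the endpoints):
  F(1) − F(−1) = -3/4 − (-19/4) = 4.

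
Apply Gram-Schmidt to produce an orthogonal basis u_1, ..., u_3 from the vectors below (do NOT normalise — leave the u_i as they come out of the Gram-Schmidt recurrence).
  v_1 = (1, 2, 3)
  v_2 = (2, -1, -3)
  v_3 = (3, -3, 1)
Orthogonal basis:
  u_1 = (1, 2, 3)
  u_2 = (37/14, 2/7, -15/14)
  u_3 = (123/115, -369/115, 41/23)

Apply the Gram-Schmidt recurrence
  u_1 = v_1
  u_i = v_i − Σ_{j<i} ((v_i · u_j) / (u_j · u_j)) · u_j.

Step by step this gives:
  u_1 = (1, 2, 3)
  u_2 = (37/14, 2/7, -15/14)
  u_3 = (123/115, -369/115, 41/23)

Orthogonality check:
  u_2 · u_1 = 0 (should be 0)
  u_3 · u_1 = 0 (should be 0)
  u_3 · u_2 = 0 (should be 0)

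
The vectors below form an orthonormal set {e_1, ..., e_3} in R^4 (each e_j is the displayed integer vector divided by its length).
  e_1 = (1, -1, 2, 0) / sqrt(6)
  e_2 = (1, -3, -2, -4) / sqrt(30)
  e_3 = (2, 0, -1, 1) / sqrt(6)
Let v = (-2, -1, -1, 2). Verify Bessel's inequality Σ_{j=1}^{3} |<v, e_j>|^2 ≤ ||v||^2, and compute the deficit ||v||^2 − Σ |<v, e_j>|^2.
Σ |<v, e_j>|^2 = 5/2; ||v||^2 = 10; deficit = 15/2

Write each e_j = u_j / sqrt(<u_j, u_j>) where u_j is the displayed integer vector. Then <v, e_j> = <v, u_j> / sqrt(<u_j, u_j>), so |<v, e_j>|^2 = <v, u_j>^2 / <u_j, u_j>.
Coefficients: <v, e_1> = -3/sqrt(6), <v, e_2> = -5/sqrt(30), <v, e_3> = -1/sqrt(6).
Square and sum: Σ |<v, e_j>|^2 = 5/2.
Compute ||v||^2 = v·v = 10.
Deficit = 10 − 5/2 = 15/2 ≥ 0, confirming Bessel's inequality. (The deficit equals ||v − Σ <v,e_j> e_j||^2, the squared distance from v to span{e_j}.)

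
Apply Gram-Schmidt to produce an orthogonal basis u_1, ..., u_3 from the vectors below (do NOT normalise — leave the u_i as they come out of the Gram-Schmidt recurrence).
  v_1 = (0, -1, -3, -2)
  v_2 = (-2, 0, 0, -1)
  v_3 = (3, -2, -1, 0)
Orthogonal basis:
  u_1 = (0, -1, -3, -2)
  u_2 = (-2, 1/7, 3/7, -5/7)
  u_3 = (5/33, -95/66, 15/22, -10/33)

Apply the Gram-Schmidt recurrence
  u_1 = v_1
  u_i = v_i − Σ_{j<i} ((v_i · u_j) / (u_j · u_j)) · u_j.

Step by step this gives:
  u_1 = (0, -1, -3, -2)
  u_2 = (-2, 1/7, 3/7, -5/7)
  u_3 = (5/33, -95/66, 15/22, -10/33)

Orthogonality check:
  u_2 · u_1 = 0 (should be 0)
  u_3 · u_1 = 0 (should be 0)
  u_3 · u_2 = 0 (should be 0)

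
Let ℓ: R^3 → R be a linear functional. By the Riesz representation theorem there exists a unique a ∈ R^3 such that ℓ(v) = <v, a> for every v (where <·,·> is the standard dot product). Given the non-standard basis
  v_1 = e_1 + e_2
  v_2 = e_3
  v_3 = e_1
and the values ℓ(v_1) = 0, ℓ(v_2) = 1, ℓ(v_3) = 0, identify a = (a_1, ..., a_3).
a = (0, 0, 1)

Write a = (a_1, ..., a_3) in the standard basis. For each basis vector v_i, ℓ(v_i) = <v_i, a> is a linear equation in the a_j's. Collect the n equations into a matrix system V a = ℓ, where row i of V is v_i (expressed in the standard basis). Since V is invertible (lower-triangular with 1s on the diagonal, up to permutation), solve by back-substitution:
  V =
[[1, 1, 0],
 [0, 0, 1],
 [1, 0, 0]]
  V a = (0, 1, 0)
Solving gives a = (0, 0, 1).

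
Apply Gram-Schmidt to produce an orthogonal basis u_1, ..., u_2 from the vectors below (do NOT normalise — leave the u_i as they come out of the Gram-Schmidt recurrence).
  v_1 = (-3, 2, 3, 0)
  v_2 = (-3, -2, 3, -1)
Orthogonal basis:
  u_1 = (-3, 2, 3, 0)
  u_2 = (-12/11, -36/11, 12/11, -1)

Apply the Gram-Schmidt recurrence
  u_1 = v_1
  u_i = v_i − Σ_{j<i} ((v_i · u_j) / (u_j · u_j)) · u_j.

Step by step this gives:
  u_1 = (-3, 2, 3, 0)
  u_2 = (-12/11, -36/11, 12/11, -1)

Orthogonality check:
  u_2 · u_1 = 0 (should be 0)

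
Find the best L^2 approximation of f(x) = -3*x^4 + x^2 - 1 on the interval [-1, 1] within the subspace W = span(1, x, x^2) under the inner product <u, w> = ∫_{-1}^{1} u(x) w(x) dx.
g(x) = -11*x^2/7 - 26/35

The best approximation g ∈ W is the orthogonal projection of f onto W. Writing g = a_0 + a_1 x + a_2 x^2, the coefficients solve the normal equations G · a = b where
  G_{ij} = <φ_i, φ_j> and b_i = <f, φ_i>, with φ_0 = 1, φ_1 = x, φ_2 = x^2.
G =
  [2, 0, 2/3]
  [0, 2/3, 0]
  [2/3, 0, 2/5],
b = (-38/15, 0, -118/105).
Solving gives a_0 = -26/35, a_1 = 0, a_2 = -11/7, so
  g(x) = -11*x^2/7 - 26/35.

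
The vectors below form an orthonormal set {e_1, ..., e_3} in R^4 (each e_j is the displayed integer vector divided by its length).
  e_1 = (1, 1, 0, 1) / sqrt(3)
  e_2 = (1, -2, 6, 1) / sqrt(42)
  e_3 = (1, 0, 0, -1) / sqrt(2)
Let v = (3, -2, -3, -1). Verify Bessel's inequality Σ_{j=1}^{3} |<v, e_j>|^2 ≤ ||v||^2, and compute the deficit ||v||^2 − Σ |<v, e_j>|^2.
Σ |<v, e_j>|^2 = 80/7; ||v||^2 = 23; deficit = 81/7

Write each e_j = u_j / sqrt(<u_j, u_j>) where u_j is the displayed integer vector. Then <v, e_j> = <v, u_j> / sqrt(<u_j, u_j>), so |<v, e_j>|^2 = <v, u_j>^2 / <u_j, u_j>.
Coefficients: <v, e_1> = 0/sqrt(3), <v, e_2> = -12/sqrt(42), <v, e_3> = 4/sqrt(2).
Square and sum: Σ |<v, e_j>|^2 = 80/7.
Compute ||v||^2 = v·v = 23.
Deficit = 23 − 80/7 = 81/7 ≥ 0, confirming Bessel's inequality. (The deficit equals ||v − Σ <v,e_j> e_j||^2, the squared distance from v to span{e_j}.)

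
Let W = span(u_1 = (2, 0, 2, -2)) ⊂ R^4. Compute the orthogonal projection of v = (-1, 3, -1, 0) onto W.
proj_W(v) = (-2/3, 0, -2/3, 2/3)

Set up U = [u_1 | ... | u_1] ∈ R^(4×1). The projector onto W = col(U) is P = U (U^T U)^(-1) U^T.
Compute U^T U =
  [12],
and U^T v = (-4).
Solve U^T U · c = U^T v for the coefficients: c = (-1/3). The projection is proj_W(v) = U c.
Check: (v - proj_W(v)) · u_1 = 0  (should be 0).
Result: proj_W(v) = (-2/3, 0, -2/3, 2/3).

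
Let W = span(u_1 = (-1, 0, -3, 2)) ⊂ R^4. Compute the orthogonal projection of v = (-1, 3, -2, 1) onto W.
proj_W(v) = (-9/14, 0, -27/14, 9/7)

Set up U = [u_1 | ... | u_1] ∈ R^(4×1). The projector onto W = col(U) is P = U (U^T U)^(-1) U^T.
Compute U^T U =
  [14],
and U^T v = (9).
Solve U^T U · c = U^T v for the coefficients: c = (9/14). The projection is proj_W(v) = U c.
Check: (v - proj_W(v)) · u_1 = 0  (should be 0).
Result: proj_W(v) = (-9/14, 0, -27/14, 9/7).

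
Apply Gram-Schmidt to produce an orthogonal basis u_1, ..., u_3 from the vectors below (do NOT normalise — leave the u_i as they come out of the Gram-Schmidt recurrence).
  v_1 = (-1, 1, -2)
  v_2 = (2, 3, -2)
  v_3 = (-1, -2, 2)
Orthogonal basis:
  u_1 = (-1, 1, -2)
  u_2 = (17/6, 13/6, -1/3)
  u_3 = (-8/77, 12/77, 10/77)

Apply the Gram-Schmidt recurrence
  u_1 = v_1
  u_i = v_i − Σ_{j<i} ((v_i · u_j) / (u_j · u_j)) · u_j.

Step by step this gives:
  u_1 = (-1, 1, -2)
  u_2 = (17/6, 13/6, -1/3)
  u_3 = (-8/77, 12/77, 10/77)

Orthogonality check:
  u_2 · u_1 = 0 (should be 0)
  u_3 · u_1 = 0 (should be 0)
  u_3 · u_2 = 0 (should be 0)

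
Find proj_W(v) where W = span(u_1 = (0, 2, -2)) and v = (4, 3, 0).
proj_W(v) = (0, 3/2, -3/2)

Set up U = [u_1 | ... | u_1] ∈ R^(3×1). The projector onto W = col(U) is P = U (U^T U)^(-1) U^T.
Compute U^T U =
  [8],
and U^T v = (6).
Solve U^T U · c = U^T v for the coefficients: c = (3/4). The projection is proj_W(v) = U c.
Check: (v - proj_W(v)) · u_1 = 0  (should be 0).
Result: proj_W(v) = (0, 3/2, -3/2).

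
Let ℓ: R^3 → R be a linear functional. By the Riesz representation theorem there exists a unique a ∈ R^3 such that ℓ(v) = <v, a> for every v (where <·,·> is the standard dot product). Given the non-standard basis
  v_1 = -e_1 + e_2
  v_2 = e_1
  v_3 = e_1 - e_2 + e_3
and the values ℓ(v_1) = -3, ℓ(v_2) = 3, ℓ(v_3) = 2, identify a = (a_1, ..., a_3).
a = (3, 0, -1)

Write a = (a_1, ..., a_3) in the standard basis. For each basis vector v_i, ℓ(v_i) = <v_i, a> is a linear equation in the a_j's. Collect the n equations into a matrix system V a = ℓ, where row i of V is v_i (expressed in the standard basis). Since V is invertible (lower-triangular with 1s on the diagonal, up to permutation), solve by back-substitution:
  V =
[[-1, 1, 0],
 [1, 0, 0],
 [1, -1, 1]]
  V a = (-3, 3, 2)
Solving gives a = (3, 0, -1).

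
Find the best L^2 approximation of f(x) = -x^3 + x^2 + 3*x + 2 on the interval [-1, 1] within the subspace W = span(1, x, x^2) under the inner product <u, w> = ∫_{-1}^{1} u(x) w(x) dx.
g(x) = x^2 + 12*x/5 + 2

The best approximation g ∈ W is the orthogonal projection of f onto W. Writing g = a_0 + a_1 x + a_2 x^2, the coefficients solve the normal equations G · a = b where
  G_{ij} = <φ_i, φ_j> and b_i = <f, φ_i>, with φ_0 = 1, φ_1 = x, φ_2 = x^2.
G =
  [2, 0, 2/3]
  [0, 2/3, 0]
  [2/3, 0, 2/5],
b = (14/3, 8/5, 26/15).
Solving gives a_0 = 2, a_1 = 12/5, a_2 = 1, so
  g(x) = x^2 + 12*x/5 + 2.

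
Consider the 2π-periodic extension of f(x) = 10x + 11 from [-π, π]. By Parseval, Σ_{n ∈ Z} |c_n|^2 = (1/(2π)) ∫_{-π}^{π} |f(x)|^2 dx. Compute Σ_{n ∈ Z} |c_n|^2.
Σ |c_n|^2 = 100π^2/3 + 121

Expand and integrate term by term over [-π, π]:
  ∫ (10x)^2 dx = 100·(2π^3/3); ∫ 2·10·(11)·x dx = 0 (odd integrand); ∫ 11^2 dx = 121·2π.
So (1/(2π)) ∫_{-π}^{π} (10x + 11)^2 dx = 100π^2/3 + 121 = 100π^2/3 + 121.
Parseval ⇒ Σ |c_n|^2 = 100π^2/3 + 121.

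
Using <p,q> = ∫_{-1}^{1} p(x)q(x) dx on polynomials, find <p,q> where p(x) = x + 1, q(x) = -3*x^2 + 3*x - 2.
<p,q> = -4

Expand the product: p(x)·q(x) = -3*x^3 + x - 2.
∫_{-1}^{1} of each monomial x^k gives [2/(k+1) if k even, 0 if k odd]. Integrating term-by-term (or equivalently evaluating the antiderivative F(x) = -3*x^4/4 + x^2/2 - 2*x at the endpoints):
  F(1) − F(−1) = -9/4 − (7/4) = -4.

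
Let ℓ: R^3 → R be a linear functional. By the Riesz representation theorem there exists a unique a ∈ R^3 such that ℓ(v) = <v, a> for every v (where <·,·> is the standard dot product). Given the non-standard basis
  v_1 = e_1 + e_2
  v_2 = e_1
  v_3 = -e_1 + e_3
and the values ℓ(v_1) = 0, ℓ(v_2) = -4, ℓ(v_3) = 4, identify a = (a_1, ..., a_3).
a = (-4, 4, 0)

Write a = (a_1, ..., a_3) in the standard basis. For each basis vector v_i, ℓ(v_i) = <v_i, a> is a linear equation in the a_j's. Collect the n equations into a matrix system V a = ℓ, where row i of V is v_i (expressed in the standard basis). Since V is invertible (lower-triangular with 1s on the diagonal, up to permutation), solve by back-substitution:
  V =
[[1, 1, 0],
 [1, 0, 0],
 [-1, 0, 1]]
  V a = (0, -4, 4)
Solving gives a = (-4, 4, 0).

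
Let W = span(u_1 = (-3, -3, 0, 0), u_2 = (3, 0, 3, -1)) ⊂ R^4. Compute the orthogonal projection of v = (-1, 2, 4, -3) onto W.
proj_W(v) = (46/29, -17/29, 63/29, -21/29)

Set up U = [u_1 | ... | u_2] ∈ R^(4×2). The projector onto W = col(U) is P = U (U^T U)^(-1) U^T.
Compute U^T U =
  [18, -9]
  [-9, 19],
and U^T v = (-3, 12).
Solve U^T U · c = U^T v for the coefficients: c = (17/87, 21/29). The projection is proj_W(v) = U c.
Check: (v - proj_W(v)) · u_1 = 0  (should be 0).
Check: (v - proj_W(v)) · u_2 = 0  (should be 0).
Result: proj_W(v) = (46/29, -17/29, 63/29, -21/29).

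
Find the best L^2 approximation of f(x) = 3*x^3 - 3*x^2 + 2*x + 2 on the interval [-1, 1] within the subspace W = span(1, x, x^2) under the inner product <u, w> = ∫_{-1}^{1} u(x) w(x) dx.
g(x) = -3*x^2 + 19*x/5 + 2

The best approximation g ∈ W is the orthogonal projection of f onto W. Writing g = a_0 + a_1 x + a_2 x^2, the coefficients solve the normal equations G · a = b where
  G_{ij} = <φ_i, φ_j> and b_i = <f, φ_i>, with φ_0 = 1, φ_1 = x, φ_2 = x^2.
G =
  [2, 0, 2/3]
  [0, 2/3, 0]
  [2/3, 0, 2/5],
b = (2, 38/15, 2/15).
Solving gives a_0 = 2, a_1 = 19/5, a_2 = -3, so
  g(x) = -3*x^2 + 19*x/5 + 2.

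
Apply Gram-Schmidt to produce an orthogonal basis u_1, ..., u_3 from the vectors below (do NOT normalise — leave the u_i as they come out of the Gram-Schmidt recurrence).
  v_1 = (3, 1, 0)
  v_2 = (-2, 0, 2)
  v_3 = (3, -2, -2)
Orthogonal basis:
  u_1 = (3, 1, 0)
  u_2 = (-1/5, 3/5, 2)
  u_3 = (7/11, -21/11, 7/11)

Apply the Gram-Schmidt recurrence
  u_1 = v_1
  u_i = v_i − Σ_{j<i} ((v_i · u_j) / (u_j · u_j)) · u_j.

Step by step this gives:
  u_1 = (3, 1, 0)
  u_2 = (-1/5, 3/5, 2)
  u_3 = (7/11, -21/11, 7/11)

Orthogonality check:
  u_2 · u_1 = 0 (should be 0)
  u_3 · u_1 = 0 (should be 0)
  u_3 · u_2 = 0 (should be 0)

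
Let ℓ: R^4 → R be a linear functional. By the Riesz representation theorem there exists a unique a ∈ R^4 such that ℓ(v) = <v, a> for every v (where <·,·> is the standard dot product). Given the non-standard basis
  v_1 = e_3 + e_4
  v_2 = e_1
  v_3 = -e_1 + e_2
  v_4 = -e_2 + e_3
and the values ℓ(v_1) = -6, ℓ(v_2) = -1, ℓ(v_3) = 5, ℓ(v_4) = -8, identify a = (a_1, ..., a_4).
a = (-1, 4, -4, -2)

Write a = (a_1, ..., a_4) in the standard basis. For each basis vector v_i, ℓ(v_i) = <v_i, a> is a linear equation in the a_j's. Collect the n equations into a matrix system V a = ℓ, where row i of V is v_i (expressed in the standard basis). Since V is invertible (lower-triangular with 1s on the diagonal, up to permutation), solve by back-substitution:
  V =
[[0, 0, 1, 1],
 [1, 0, 0, 0],
 [-1, 1, 0, 0],
 [0, -1, 1, 0]]
  V a = (-6, -1, 5, -8)
Solving gives a = (-1, 4, -4, -2).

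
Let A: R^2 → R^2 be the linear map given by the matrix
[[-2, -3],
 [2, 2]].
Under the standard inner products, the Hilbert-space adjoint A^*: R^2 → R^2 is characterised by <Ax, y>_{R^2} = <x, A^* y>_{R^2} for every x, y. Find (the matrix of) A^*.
A^* = A^T =
[[-2, 2],
 [-3, 2]]

For real matrices with standard dot products, the defining identity <Ax, y> = <x, A^* y> gives (Ax)^T y = x^T (A^*) y, i.e. x^T A^T y = x^T (A^*) y. Since this holds for all x, y, we must have A^* = A^T. Therefore
A^* =
[[-2, 2],
 [-3, 2]].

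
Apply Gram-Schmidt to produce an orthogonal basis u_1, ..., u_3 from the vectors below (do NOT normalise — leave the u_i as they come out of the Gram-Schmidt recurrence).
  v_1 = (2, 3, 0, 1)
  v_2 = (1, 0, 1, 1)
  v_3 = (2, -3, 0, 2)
Orthogonal basis:
  u_1 = (2, 3, 0, 1)
  u_2 = (4/7, -9/14, 1, 11/14)
  u_3 = (43/33, -12/11, -65/33, 2/3)

Apply the Gram-Schmidt recurrence
  u_1 = v_1
  u_i = v_i − Σ_{j<i} ((v_i · u_j) / (u_j · u_j)) · u_j.

Step by step this gives:
  u_1 = (2, 3, 0, 1)
  u_2 = (4/7, -9/14, 1, 11/14)
  u_3 = (43/33, -12/11, -65/33, 2/3)

Orthogonality check:
  u_2 · u_1 = 0 (should be 0)
  u_3 · u_1 = 0 (should be 0)
  u_3 · u_2 = 0 (should be 0)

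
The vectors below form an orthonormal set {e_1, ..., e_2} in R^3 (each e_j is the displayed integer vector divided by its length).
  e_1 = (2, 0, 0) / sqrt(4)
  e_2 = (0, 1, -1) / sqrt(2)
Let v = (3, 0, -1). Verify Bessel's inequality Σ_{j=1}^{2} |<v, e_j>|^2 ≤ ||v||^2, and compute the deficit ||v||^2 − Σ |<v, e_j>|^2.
Σ |<v, e_j>|^2 = 19/2; ||v||^2 = 10; deficit = 1/2

Write each e_j = u_j / sqrt(<u_j, u_j>) where u_j is the displayed integer vector. Then <v, e_j> = <v, u_j> / sqrt(<u_j, u_j>), so |<v, e_j>|^2 = <v, u_j>^2 / <u_j, u_j>.
Coefficients: <v, e_1> = 6/sqrt(4), <v, e_2> = 1/sqrt(2).
Square and sum: Σ |<v, e_j>|^2 = 19/2.
Compute ||v||^2 = v·v = 10.
Deficit = 10 − 19/2 = 1/2 ≥ 0, confirming Bessel's inequality. (The deficit equals ||v − Σ <v,e_j> e_j||^2, the squared distance from v to span{e_j}.)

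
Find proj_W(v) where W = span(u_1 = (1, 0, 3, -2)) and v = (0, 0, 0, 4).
proj_W(v) = (-4/7, 0, -12/7, 8/7)

Set up U = [u_1 | ... | u_1] ∈ R^(4×1). The projector onto W = col(U) is P = U (U^T U)^(-1) U^T.
Compute U^T U =
  [14],
and U^T v = (-8).
Solve U^T U · c = U^T v for the coefficients: c = (-4/7). The projection is proj_W(v) = U c.
Check: (v - proj_W(v)) · u_1 = 0  (should be 0).
Result: proj_W(v) = (-4/7, 0, -12/7, 8/7).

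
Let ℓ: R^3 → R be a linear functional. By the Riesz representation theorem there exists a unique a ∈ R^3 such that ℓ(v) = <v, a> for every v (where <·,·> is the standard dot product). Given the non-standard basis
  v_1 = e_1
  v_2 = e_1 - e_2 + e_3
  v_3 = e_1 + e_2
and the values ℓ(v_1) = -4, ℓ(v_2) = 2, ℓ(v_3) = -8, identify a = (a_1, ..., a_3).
a = (-4, -4, 2)

Write a = (a_1, ..., a_3) in the standard basis. For each basis vector v_i, ℓ(v_i) = <v_i, a> is a linear equation in the a_j's. Collect the n equations into a matrix system V a = ℓ, where row i of V is v_i (expressed in the standard basis). Since V is invertible (lower-triangular with 1s on the diagonal, up to permutation), solve by back-substitution:
  V =
[[1, 0, 0],
 [1, -1, 1],
 [1, 1, 0]]
  V a = (-4, 2, -8)
Solving gives a = (-4, -4, 2).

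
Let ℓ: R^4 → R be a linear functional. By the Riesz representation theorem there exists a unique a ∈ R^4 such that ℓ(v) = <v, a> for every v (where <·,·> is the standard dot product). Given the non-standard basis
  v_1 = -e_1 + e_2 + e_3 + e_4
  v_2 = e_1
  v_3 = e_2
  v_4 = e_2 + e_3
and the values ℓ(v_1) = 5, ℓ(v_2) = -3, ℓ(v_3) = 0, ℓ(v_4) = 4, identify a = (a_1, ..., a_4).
a = (-3, 0, 4, -2)

Write a = (a_1, ..., a_4) in the standard basis. For each basis vector v_i, ℓ(v_i) = <v_i, a> is a linear equation in the a_j's. Collect the n equations into a matrix system V a = ℓ, where row i of V is v_i (expressed in the standard basis). Since V is invertible (lower-triangular with 1s on the diagonal, up to permutation), solve by back-substitution:
  V =
[[-1, 1, 1, 1],
 [1, 0, 0, 0],
 [0, 1, 0, 0],
 [0, 1, 1, 0]]
  V a = (5, -3, 0, 4)
Solving gives a = (-3, 0, 4, -2).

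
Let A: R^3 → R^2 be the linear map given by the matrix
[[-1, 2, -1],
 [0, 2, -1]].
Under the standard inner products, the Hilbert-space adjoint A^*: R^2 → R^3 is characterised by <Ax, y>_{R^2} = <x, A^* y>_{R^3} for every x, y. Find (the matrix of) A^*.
A^* = A^T =
[[-1, 0],
 [2, 2],
 [-1, -1]]

For real matrices with standard dot products, the defining identity <Ax, y> = <x, A^* y> gives (Ax)^T y = x^T (A^*) y, i.e. x^T A^T y = x^T (A^*) y. Since this holds for all x, y, we must have A^* = A^T. Therefore
A^* =
[[-1, 0],
 [2, 2],
 [-1, -1]].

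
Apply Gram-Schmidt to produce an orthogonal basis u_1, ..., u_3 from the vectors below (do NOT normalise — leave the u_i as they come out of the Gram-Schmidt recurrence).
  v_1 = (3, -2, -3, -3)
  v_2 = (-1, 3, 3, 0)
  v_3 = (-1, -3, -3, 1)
Orthogonal basis:
  u_1 = (3, -2, -3, -3)
  u_2 = (23/31, 57/31, 39/31, -54/31)
  u_3 = (-45/53, 6/53, -21/53, -28/53)

Apply the Gram-Schmidt recurrence
  u_1 = v_1
  u_i = v_i − Σ_{j<i} ((v_i · u_j) / (u_j · u_j)) · u_j.

Step by step this gives:
  u_1 = (3, -2, -3, -3)
  u_2 = (23/31, 57/31, 39/31, -54/31)
  u_3 = (-45/53, 6/53, -21/53, -28/53)

Orthogonality check:
  u_2 · u_1 = 0 (should be 0)
  u_3 · u_1 = 0 (should be 0)
  u_3 · u_2 = 0 (should be 0)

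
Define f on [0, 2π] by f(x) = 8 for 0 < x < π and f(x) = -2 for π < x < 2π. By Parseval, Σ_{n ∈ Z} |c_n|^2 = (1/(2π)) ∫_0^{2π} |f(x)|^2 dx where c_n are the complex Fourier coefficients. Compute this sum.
Σ |c_n|^2 = 34

Parseval equates the L^2 energy of f (normalised by 1/(2π)) with the ℓ^2 sum of its Fourier coefficients: (1/(2π)) ∫_0^{2π} |f|^2 = Σ |c_n|^2.
Compute the left side: (1/(2π)) [∫_0^π 8^2 dx + ∫_π^{2π} (-2)^2 dx] = (1/(2π)) · (64π + 4π) = (64 + 4)/2 = 34.
So Σ_{n ∈ Z} |c_n|^2 = 34.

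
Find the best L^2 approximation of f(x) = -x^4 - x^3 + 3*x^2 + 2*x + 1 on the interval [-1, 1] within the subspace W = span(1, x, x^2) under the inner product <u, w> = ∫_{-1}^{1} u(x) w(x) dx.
g(x) = 15*x^2/7 + 7*x/5 + 38/35

The best approximation g ∈ W is the orthogonal projection of f onto W. Writing g = a_0 + a_1 x + a_2 x^2, the coefficients solve the normal equations G · a = b where
  G_{ij} = <φ_i, φ_j> and b_i = <f, φ_i>, with φ_0 = 1, φ_1 = x, φ_2 = x^2.
G =
  [2, 0, 2/3]
  [0, 2/3, 0]
  [2/3, 0, 2/5],
b = (18/5, 14/15, 166/105).
Solving gives a_0 = 38/35, a_1 = 7/5, a_2 = 15/7, so
  g(x) = 15*x^2/7 + 7*x/5 + 38/35.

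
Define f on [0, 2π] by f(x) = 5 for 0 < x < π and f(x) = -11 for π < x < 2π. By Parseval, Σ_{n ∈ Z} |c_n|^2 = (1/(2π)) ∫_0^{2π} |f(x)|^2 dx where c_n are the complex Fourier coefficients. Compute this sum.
Σ |c_n|^2 = 73

Parseval equates the L^2 energy of f (normalised by 1/(2π)) with the ℓ^2 sum of its Fourier coefficients: (1/(2π)) ∫_0^{2π} |f|^2 = Σ |c_n|^2.
Compute the left side: (1/(2π)) [∫_0^π 5^2 dx + ∫_π^{2π} (-11)^2 dx] = (1/(2π)) · (25π + 121π) = (25 + 121)/2 = 73.
So Σ_{n ∈ Z} |c_n|^2 = 73.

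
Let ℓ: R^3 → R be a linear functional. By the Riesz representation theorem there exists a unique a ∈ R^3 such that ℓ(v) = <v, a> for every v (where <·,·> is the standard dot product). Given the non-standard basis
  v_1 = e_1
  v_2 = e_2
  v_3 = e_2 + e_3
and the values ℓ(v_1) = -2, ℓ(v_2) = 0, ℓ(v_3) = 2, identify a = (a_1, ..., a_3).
a = (-2, 0, 2)

Write a = (a_1, ..., a_3) in the standard basis. For each basis vector v_i, ℓ(v_i) = <v_i, a> is a linear equation in the a_j's. Collect the n equations into a matrix system V a = ℓ, where row i of V is v_i (expressed in the standard basis). Since V is invertible (lower-triangular with 1s on the diagonal, up to permutation), solve by back-substitution:
  V =
[[1, 0, 0],
 [0, 1, 0],
 [0, 1, 1]]
  V a = (-2, 0, 2)
Solving gives a = (-2, 0, 2).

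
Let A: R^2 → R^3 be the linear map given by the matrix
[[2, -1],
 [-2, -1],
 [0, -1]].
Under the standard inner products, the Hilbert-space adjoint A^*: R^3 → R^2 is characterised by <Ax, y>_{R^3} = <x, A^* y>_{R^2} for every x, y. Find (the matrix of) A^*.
A^* = A^T =
[[2, -2, 0],
 [-1, -1, -1]]

For real matrices with standard dot products, the defining identity <Ax, y> = <x, A^* y> gives (Ax)^T y = x^T (A^*) y, i.e. x^T A^T y = x^T (A^*) y. Since this holds for all x, y, we must have A^* = A^T. Therefore
A^* =
[[2, -2, 0],
 [-1, -1, -1]].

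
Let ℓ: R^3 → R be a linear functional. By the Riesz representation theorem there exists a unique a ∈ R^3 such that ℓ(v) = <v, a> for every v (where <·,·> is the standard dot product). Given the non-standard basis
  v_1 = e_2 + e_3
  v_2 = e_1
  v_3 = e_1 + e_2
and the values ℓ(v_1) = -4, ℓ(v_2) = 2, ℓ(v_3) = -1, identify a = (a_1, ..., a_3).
a = (2, -3, -1)

Write a = (a_1, ..., a_3) in the standard basis. For each basis vector v_i, ℓ(v_i) = <v_i, a> is a linear equation in the a_j's. Collect the n equations into a matrix system V a = ℓ, where row i of V is v_i (expressed in the standard basis). Since V is invertible (lower-triangular with 1s on the diagonal, up to permutation), solve by back-substitution:
  V =
[[0, 1, 1],
 [1, 0, 0],
 [1, 1, 0]]
  V a = (-4, 2, -1)
Solving gives a = (2, -3, -1).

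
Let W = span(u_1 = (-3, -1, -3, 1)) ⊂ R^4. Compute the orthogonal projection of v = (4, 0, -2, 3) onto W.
proj_W(v) = (9/20, 3/20, 9/20, -3/20)

Set up U = [u_1 | ... | u_1] ∈ R^(4×1). The projector onto W = col(U) is P = U (U^T U)^(-1) U^T.
Compute U^T U =
  [20],
and U^T v = (-3).
Solve U^T U · c = U^T v for the coefficients: c = (-3/20). The projection is proj_W(v) = U c.
Check: (v - proj_W(v)) · u_1 = 0  (should be 0).
Result: proj_W(v) = (9/20, 3/20, 9/20, -3/20).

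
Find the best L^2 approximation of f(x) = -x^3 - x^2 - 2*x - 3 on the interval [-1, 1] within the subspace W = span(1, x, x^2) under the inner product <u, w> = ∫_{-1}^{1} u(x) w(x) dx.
g(x) = -x^2 - 13*x/5 - 3

The best approximation g ∈ W is the orthogonal projection of f onto W. Writing g = a_0 + a_1 x + a_2 x^2, the coefficients solve the normal equations G · a = b where
  G_{ij} = <φ_i, φ_j> and b_i = <f, φ_i>, with φ_0 = 1, φ_1 = x, φ_2 = x^2.
G =
  [2, 0, 2/3]
  [0, 2/3, 0]
  [2/3, 0, 2/5],
b = (-20/3, -26/15, -12/5).
Solving gives a_0 = -3, a_1 = -13/5, a_2 = -1, so
  g(x) = -x^2 - 13*x/5 - 3.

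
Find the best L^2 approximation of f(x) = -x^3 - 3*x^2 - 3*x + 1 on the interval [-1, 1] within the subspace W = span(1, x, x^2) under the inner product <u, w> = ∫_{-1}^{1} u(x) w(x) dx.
g(x) = -3*x^2 - 18*x/5 + 1

The best approximation g ∈ W is the orthogonal projection of f onto W. Writing g = a_0 + a_1 x + a_2 x^2, the coefficients solve the normal equations G · a = b where
  G_{ij} = <φ_i, φ_j> and b_i = <f, φ_i>, with φ_0 = 1, φ_1 = x, φ_2 = x^2.
G =
  [2, 0, 2/3]
  [0, 2/3, 0]
  [2/3, 0, 2/5],
b = (0, -12/5, -8/15).
Solving gives a_0 = 1, a_1 = -18/5, a_2 = -3, so
  g(x) = -3*x^2 - 18*x/5 + 1.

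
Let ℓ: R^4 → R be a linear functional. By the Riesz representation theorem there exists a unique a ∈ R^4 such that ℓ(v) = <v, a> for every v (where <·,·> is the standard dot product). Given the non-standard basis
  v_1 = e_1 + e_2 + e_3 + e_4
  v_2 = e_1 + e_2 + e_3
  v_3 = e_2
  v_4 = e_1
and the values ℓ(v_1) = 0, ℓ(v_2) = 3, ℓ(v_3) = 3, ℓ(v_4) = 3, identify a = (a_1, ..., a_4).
a = (3, 3, -3, -3)

Write a = (a_1, ..., a_4) in the standard basis. For each basis vector v_i, ℓ(v_i) = <v_i, a> is a linear equation in the a_j's. Collect the n equations into a matrix system V a = ℓ, where row i of V is v_i (expressed in the standard basis). Since V is invertible (lower-triangular with 1s on the diagonal, up to permutation), solve by back-substitution:
  V =
[[1, 1, 1, 1],
 [1, 1, 1, 0],
 [0, 1, 0, 0],
 [1, 0, 0, 0]]
  V a = (0, 3, 3, 3)
Solving gives a = (3, 3, -3, -3).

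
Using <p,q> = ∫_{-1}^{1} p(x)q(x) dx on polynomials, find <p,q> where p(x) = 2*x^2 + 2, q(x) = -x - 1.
<p,q> = -16/3

Expand the product: p(x)·q(x) = -2*x^3 - 2*x^2 - 2*x - 2.
∫_{-1}^{1} of each monomial x^k gives [2/(k+1) if k even, 0 if k odd]. Integrating term-by-term (or equivalently evaluating the antiderivative F(x) = -x^4/2 - 2*x^3/3 - x^2 - 2*x at the endpoints):
  F(1) − F(−1) = -25/6 − (7/6) = -16/3.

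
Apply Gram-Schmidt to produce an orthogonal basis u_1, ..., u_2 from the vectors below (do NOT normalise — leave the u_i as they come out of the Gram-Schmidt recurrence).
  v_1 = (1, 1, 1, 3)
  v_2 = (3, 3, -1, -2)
Orthogonal basis:
  u_1 = (1, 1, 1, 3)
  u_2 = (37/12, 37/12, -11/12, -7/4)

Apply the Gram-Schmidt recurrence
  u_1 = v_1
  u_i = v_i − Σ_{j<i} ((v_i · u_j) / (u_j · u_j)) · u_j.

Step by step this gives:
  u_1 = (1, 1, 1, 3)
  u_2 = (37/12, 37/12, -11/12, -7/4)

Orthogonality check:
  u_2 · u_1 = 0 (should be 0)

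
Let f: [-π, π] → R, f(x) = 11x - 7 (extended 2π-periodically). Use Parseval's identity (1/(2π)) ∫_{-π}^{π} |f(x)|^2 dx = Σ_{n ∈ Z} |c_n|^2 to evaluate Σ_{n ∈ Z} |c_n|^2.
Σ |c_n|^2 = 121π^2/3 + 49

Expand and integrate term by term over [-π, π]:
  ∫ (11x)^2 dx = 121·(2π^3/3); ∫ 2·11·(-7)·x dx = 0 (odd integrand); ∫ (-7)^2 dx = 49·2π.
So (1/(2π)) ∫_{-π}^{π} (11x - 7)^2 dx = 121π^2/3 + 49 = 121π^2/3 + 49.
Parseval ⇒ Σ |c_n|^2 = 121π^2/3 + 49.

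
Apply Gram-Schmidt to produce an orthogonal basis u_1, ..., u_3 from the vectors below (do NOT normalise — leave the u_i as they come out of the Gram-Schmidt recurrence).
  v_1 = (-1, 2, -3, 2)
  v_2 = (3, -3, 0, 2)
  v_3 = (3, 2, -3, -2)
Orthogonal basis:
  u_1 = (-1, 2, -3, 2)
  u_2 = (49/18, -22/9, -5/6, 23/9)
  u_3 = (172/53, 524/371, -732/371, -1020/371)

Apply the Gram-Schmidt recurrence
  u_1 = v_1
  u_i = v_i − Σ_{j<i} ((v_i · u_j) / (u_j · u_j)) · u_j.

Step by step this gives:
  u_1 = (-1, 2, -3, 2)
  u_2 = (49/18, -22/9, -5/6, 23/9)
  u_3 = (172/53, 524/371, -732/371, -1020/371)

Orthogonality check:
  u_2 · u_1 = 0 (should be 0)
  u_3 · u_1 = 0 (should be 0)
  u_3 · u_2 = 0 (should be 0)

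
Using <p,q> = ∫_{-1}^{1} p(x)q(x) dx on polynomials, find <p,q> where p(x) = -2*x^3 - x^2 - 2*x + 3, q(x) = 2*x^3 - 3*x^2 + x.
<p,q> = -1016/105

Expand the product: p(x)·q(x) = -4*x^6 + 4*x^5 - 3*x^4 + 11*x^3 - 11*x^2 + 3*x.
∫_{-1}^{1} of each monomial x^k gives [2/(k+1) if k even, 0 if k odd]. Integrating term-by-term (or equivalently evaluating the antiderivative F(x) = -4*x^7/7 + 2*x^6/3 - 3*x^5/5 + 11*x^4/4 - 11*x^3/3 + 3*x^2/2 at the endpoints):
  F(1) − F(−1) = 11/140 − (4097/420) = -1016/105.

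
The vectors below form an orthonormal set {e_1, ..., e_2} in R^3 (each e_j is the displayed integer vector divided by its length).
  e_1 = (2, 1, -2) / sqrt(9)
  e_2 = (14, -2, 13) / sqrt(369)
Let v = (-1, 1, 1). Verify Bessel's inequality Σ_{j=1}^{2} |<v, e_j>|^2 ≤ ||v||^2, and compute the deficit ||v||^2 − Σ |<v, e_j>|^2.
Σ |<v, e_j>|^2 = 42/41; ||v||^2 = 3; deficit = 81/41

Write each e_j = u_j / sqrt(<u_j, u_j>) where u_j is the displayed integer vector. Then <v, e_j> = <v, u_j> / sqrt(<u_j, u_j>), so |<v, e_j>|^2 = <v, u_j>^2 / <u_j, u_j>.
Coefficients: <v, e_1> = -3/sqrt(9), <v, e_2> = -3/sqrt(369).
Square and sum: Σ |<v, e_j>|^2 = 42/41.
Compute ||v||^2 = v·v = 3.
Deficit = 3 − 42/41 = 81/41 ≥ 0, confirming Bessel's inequality. (The deficit equals ||v − Σ <v,e_j> e_j||^2, the squared distance from v to span{e_j}.)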